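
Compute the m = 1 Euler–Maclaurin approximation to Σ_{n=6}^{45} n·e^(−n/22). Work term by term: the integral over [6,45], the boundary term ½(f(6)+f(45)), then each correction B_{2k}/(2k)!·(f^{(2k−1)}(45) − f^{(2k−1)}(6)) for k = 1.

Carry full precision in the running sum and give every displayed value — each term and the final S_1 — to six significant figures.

The integral term ∫_6^45 x·e^(−x/22) dx = 278.341.
Endpoint term: (f(6) + f(45))/2 = (4.56780 + 5.81946)/2 = 5.19363.
Integral + boundary = 283.535.
k=1: B_{2}/(2)! × [f^{(1)}(45) − f^{(1)}(6)] = 1/12 × (-0.135200 − 0.553673) = -0.0574061.

S_1 ≈ 283.478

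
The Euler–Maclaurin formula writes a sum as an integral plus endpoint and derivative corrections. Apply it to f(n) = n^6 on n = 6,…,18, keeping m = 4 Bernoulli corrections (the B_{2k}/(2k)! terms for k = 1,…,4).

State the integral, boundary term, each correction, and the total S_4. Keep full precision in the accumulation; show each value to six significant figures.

∫_6^18 x^6 dx evaluates to 8.74200e+07.
Endpoint term: (f(6) + f(18))/2 = (46656.0 + 3.40122e+07)/2 = 1.70294e+07.
So far: 1.04449e+08.
k=1: B_{2}/(2)! × [f^{(1)}(18) − f^{(1)}(6)] = 1/12 × (1.13374e+07 − 46656.0) = 940896.
After k=1: 1.05390e+08.
k=2: B_{4}/(4)! × [f^{(3)}(18) − f^{(3)}(6)] = −1/720 × (699840 − 25920.0) = -936.000.
After k=2: 1.05389e+08.
k=3: B_{6}/(6)! × [f^{(5)}(18) − f^{(5)}(6)] = 1/30240 × (12960.0 − 4320.00) = 0.285714.
After k=3: 1.05389e+08.
k=4: B_{8}/(8)! × [f^{(7)}(18) − f^{(7)}(6)] = −1/1209600 × (0.00000 − 0.00000) = 0.00000.

S_4 ≈ 1.05389e+08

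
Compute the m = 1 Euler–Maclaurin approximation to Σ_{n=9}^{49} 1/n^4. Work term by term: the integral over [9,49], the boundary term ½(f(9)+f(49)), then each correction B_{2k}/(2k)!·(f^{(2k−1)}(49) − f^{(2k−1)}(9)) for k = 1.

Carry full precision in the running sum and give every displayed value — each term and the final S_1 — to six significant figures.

The integral term ∫_9^49 1/x^4 dx = 0.000454414.
½[f(9) + f(49)] = ½[0.000152416 + 1.73467e-07] = 7.62946e-05.
Running total after boundary: 0.000530709.
Order-1 term: 1/12 · (-1.41605e-08 − (-6.77404e-05)) = 5.64385e-06.

S_1 ≈ 0.000536353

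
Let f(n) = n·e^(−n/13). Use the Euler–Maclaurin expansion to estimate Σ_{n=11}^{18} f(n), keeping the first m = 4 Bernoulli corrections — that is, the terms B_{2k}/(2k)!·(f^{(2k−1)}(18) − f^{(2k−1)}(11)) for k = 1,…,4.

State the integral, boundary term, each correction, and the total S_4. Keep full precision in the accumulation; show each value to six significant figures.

S_4 ≈ 37.5481

Integral: ∫_11^18 x·e^(−x/13) dx = 32.9480.
½[f(11) + f(18)] = ½[4.71968 + 4.50756] = 4.61362.
So far: 37.5617.
k=1: B_{2}/(2)! × [f^{(1)}(18) − f^{(1)}(11)] = 1/12 × (-0.0963154 − 0.0660095) = -0.0135271.
Running total after k=1: 37.5481.
k=2: B_{4}/(4)! × [f^{(3)}(18) − f^{(3)}(11)] = −1/720 × (0.00239364 − 0.00546825) = 4.27029e-06.
Running total after k=2: 37.5481.
k=3: B_{6}/(6)! × [f^{(5)}(18) − f^{(5)}(11)] = 1/30240 × (3.16993e-05 − 6.24018e-05) = -1.01529e-09.
Running total after k=3: 37.5481.
k=4: B_{8}/(8)! × [f^{(7)}(18) − f^{(7)}(11)] = −1/1209600 × (2.91332e-07 − 5.47024e-07) = 2.11386e-13.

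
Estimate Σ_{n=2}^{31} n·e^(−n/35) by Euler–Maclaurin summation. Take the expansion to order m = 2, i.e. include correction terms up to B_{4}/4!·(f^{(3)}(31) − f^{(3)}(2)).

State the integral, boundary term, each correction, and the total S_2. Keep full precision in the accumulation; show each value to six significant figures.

∫_2^31 x·e^(−x/35) dx evaluates to 270.386.
Boundary: ½(f(2) + f(31)) = ½(1.88892 + 12.7850) = 7.33696.
Running total after boundary: 277.723.
Order-1 term: 1/12 · (0.0471337 − 0.890490) = -0.0702797.
After k=1: 277.652.
Order-2 term: −1/720 · (0.000711814 − 0.00226890) = 2.16263e-06.

S_2 ≈ 277.652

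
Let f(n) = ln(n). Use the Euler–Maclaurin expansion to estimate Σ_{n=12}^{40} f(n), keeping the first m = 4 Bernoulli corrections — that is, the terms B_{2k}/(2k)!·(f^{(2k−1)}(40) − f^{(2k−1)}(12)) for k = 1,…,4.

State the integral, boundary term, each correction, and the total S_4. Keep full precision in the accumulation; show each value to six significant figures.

S_4 ≈ 92.8183

The integral term ∫_12^40 ln(x) dx = 89.7363.
½[f(12) + f(40)] = ½[2.48491 + 3.68888] = 3.08689.
Running total after boundary: 92.8232.
Order-1 term: 1/12 · (0.0250000 − 0.0833333) = -0.00486111.
After k=1: 92.8183.
Order-2 term: −1/720 · (3.12500e-05 − 0.00115741) = 1.56411e-06.
After k=2: 92.8183.
Order-3 term: 1/30240 · (2.34375e-07 − 9.64506e-05) = -3.18175e-09.
After k=3: 92.8183.
Order-4 term: −1/1209600 · (4.39453e-09 − 2.00939e-05) = 1.66084e-11.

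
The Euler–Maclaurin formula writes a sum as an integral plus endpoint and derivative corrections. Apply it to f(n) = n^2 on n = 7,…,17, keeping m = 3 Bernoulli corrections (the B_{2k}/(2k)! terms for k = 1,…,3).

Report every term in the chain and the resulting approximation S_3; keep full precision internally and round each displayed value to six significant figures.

The integral term ∫_7^17 x^2 dx = 1523.33.
Boundary: ½(f(7) + f(17)) = ½(49.0000 + 289.000) = 169.000.
Integral + boundary = 1692.33.
k=1: B_{2}/(2)! × [f^{(1)}(17) − f^{(1)}(7)] = 1/12 × (34.0000 − 14.0000) = 1.66667.
Running total after k=1: 1694.00.
k=2: B_{4}/(4)! × [f^{(3)}(17) − f^{(3)}(7)] = −1/720 × (0.00000 − 0.00000) = 0.00000.
Running total after k=2: 1694.00.
k=3: B_{6}/(6)! × [f^{(5)}(17) − f^{(5)}(7)] = 1/30240 × (0.00000 − 0.00000) = 0.00000.

S_3 ≈ 1694.00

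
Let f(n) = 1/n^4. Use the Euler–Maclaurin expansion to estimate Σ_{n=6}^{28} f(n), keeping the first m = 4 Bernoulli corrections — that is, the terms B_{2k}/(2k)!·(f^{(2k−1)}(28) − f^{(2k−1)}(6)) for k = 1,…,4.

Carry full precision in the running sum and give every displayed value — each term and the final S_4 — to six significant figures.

∫_6^28 1/x^4 dx evaluates to 0.00152803.
Endpoint term: (f(6) + f(28))/2 = (0.000771605 + 1.62693e-06)/2 = 0.000386616.
Integral + boundary = 0.00191464.
k=1: B_{2}/(2)! × [f^{(1)}(28) − f^{(1)}(6)] = 1/12 × (-2.32418e-07 − (-0.000514403)) = 4.28476e-05.
Partial sum through k=1: 0.00195749.
k=2: B_{4}/(4)! × [f^{(3)}(28) − f^{(3)}(6)] = −1/720 × (-8.89355e-09 − (-0.000428669)) = -5.95362e-07.
Partial sum through k=2: 0.00195689.
k=3: B_{6}/(6)! × [f^{(5)}(28) − f^{(5)}(6)] = 1/30240 × (-6.35253e-10 − (-0.000666819)) = 2.20509e-08.
Partial sum through k=3: 0.00195692.
k=4: B_{8}/(8)! × [f^{(7)}(28) − f^{(7)}(6)] = −1/1209600 × (-7.29245e-11 − (-0.00166705)) = -1.37818e-09.

S_4 ≈ 0.00195691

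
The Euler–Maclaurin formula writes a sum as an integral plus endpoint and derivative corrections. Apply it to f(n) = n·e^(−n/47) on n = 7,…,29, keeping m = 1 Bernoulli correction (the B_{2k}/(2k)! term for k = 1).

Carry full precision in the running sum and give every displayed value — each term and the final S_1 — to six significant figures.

S_1 ≈ 270.327

Integral: ∫_7^29 x·e^(−x/47) dx = 259.532.
½[f(7) + f(29)] = ½[6.03137 + 15.6469] = 10.8391.
So far: 270.371.
k=1: B_{2}/(2)! × [f^{(1)}(29) − f^{(1)}(7)] = 1/12 × (0.206636 − 0.733297) = -0.0438884.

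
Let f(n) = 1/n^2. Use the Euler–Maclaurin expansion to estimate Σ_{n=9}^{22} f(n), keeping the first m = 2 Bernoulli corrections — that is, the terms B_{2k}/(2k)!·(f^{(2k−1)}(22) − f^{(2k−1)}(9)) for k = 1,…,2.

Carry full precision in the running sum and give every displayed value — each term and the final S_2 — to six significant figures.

S_2 ≈ 0.0730749

∫_9^22 1/x^2 dx evaluates to 0.0656566.
½[f(9) + f(22)] = ½[0.0123457 + 0.00206612] = 0.00720590.
Integral + boundary = 0.0728625.
k=1: B_{2}/(2)! × [f^{(1)}(22) − f^{(1)}(9)] = 1/12 × (-0.000187829 − (-0.00274348)) = 0.000212971.
After k=1: 0.0730754.
k=2: B_{4}/(4)! × [f^{(3)}(22) − f^{(3)}(9)] = −1/720 × (-4.65691e-06 − (-0.000406442)) = -5.58035e-07.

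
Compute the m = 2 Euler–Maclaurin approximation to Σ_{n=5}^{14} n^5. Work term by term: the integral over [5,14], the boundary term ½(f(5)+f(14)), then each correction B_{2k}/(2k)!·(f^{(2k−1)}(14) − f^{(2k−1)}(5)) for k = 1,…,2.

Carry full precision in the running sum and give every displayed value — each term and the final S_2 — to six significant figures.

S_2 ≈ 1.53852e+06

The integral term ∫_5^14 x^5 dx = 1.25232e+06.
Endpoint term: (f(5) + f(14))/2 = (3125.00 + 537824)/2 = 270474.
So far: 1.52279e+06.
Correction k=1: B_{2}/2! · (f^{(1)}(14) − f^{(1)}(5)) = 1/12 · (192080 − 3125.00) = 15746.2.
After k=1: 1.53854e+06.
Correction k=2: B_{4}/4! · (f^{(3)}(14) − f^{(3)}(5)) = −1/720 · (11760.0 − 1500.00) = -14.2500.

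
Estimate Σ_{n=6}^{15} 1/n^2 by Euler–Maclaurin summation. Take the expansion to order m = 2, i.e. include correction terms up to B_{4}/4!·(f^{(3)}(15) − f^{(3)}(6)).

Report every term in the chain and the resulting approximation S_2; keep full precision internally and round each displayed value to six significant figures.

S_2 ≈ 0.116829

The integral term ∫_6^15 1/x^2 dx = 0.100000.
Boundary: ½(f(6) + f(15)) = ½(0.0277778 + 0.00444444) = 0.0161111.
So far: 0.116111.
Correction k=1: B_{2}/2! · (f^{(1)}(15) − f^{(1)}(6)) = 1/12 · (-0.000592593 − (-0.00925926)) = 0.000722222.
After k=1: 0.116833.
Correction k=2: B_{4}/4! · (f^{(3)}(15) − f^{(3)}(6)) = −1/720 · (-3.16049e-05 − (-0.00308642)) = -4.24280e-06.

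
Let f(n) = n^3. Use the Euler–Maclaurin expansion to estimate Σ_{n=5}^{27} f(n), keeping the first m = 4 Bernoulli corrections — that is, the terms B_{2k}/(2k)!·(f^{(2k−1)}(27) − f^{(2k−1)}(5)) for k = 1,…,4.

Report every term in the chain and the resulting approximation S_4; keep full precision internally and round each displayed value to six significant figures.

Integral: ∫_5^27 x^3 dx = 132704.
½[f(5) + f(27)] = ½[125.000 + 19683.0] = 9904.00.
So far: 142608.
Correction k=1: B_{2}/2! · (f^{(1)}(27) − f^{(1)}(5)) = 1/12 · (2187.00 − 75.0000) = 176.000.
Running total after k=1: 142784.
Correction k=2: B_{4}/4! · (f^{(3)}(27) − f^{(3)}(5)) = −1/720 · (6.00000 − 6.00000) = 0.00000.
Running total after k=2: 142784.
Correction k=3: B_{6}/6! · (f^{(5)}(27) − f^{(5)}(5)) = 1/30240 · (0.00000 − 0.00000) = 0.00000.
Running total after k=3: 142784.
Correction k=4: B_{8}/8! · (f^{(7)}(27) − f^{(7)}(5)) = −1/1209600 · (0.00000 − 0.00000) = 0.00000.

S_4 ≈ 142784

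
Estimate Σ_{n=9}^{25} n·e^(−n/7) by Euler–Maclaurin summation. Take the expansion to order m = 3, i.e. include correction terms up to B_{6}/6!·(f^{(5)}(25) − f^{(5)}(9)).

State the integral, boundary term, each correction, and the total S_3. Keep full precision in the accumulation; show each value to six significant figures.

S_3 ≈ 26.2609

Integral: ∫_9^25 x·e^(−x/7) dx = 24.6648.
Boundary: ½(f(9) + f(25)) = ½(2.48808 + 0.702891) = 1.59548.
Running total after boundary: 26.2603.
Order-1 term: 1/12 · (-0.0722974 − (-0.0789866)) = 0.000557431.
After k=1: 26.2609.
Order-2 term: −1/720 · (-0.000327879 − 0.00967183) = 1.38885e-05.
After k=2: 26.2609.
Order-3 term: 1/30240 · (1.67285e-05 − 0.000427666) = -1.35892e-08.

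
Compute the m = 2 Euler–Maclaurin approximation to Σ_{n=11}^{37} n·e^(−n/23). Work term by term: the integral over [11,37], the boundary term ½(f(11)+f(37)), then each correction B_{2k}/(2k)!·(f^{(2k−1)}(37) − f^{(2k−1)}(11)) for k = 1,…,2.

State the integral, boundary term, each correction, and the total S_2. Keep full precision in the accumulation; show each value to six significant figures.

∫_11^37 x·e^(−x/23) dx evaluates to 208.526.
Endpoint term: (f(11) + f(37))/2 = (6.81847 + 7.40549)/2 = 7.11198.
Running total after boundary: 215.638.
Correction k=1: B_{2}/2! · (f^{(1)}(37) − f^{(1)}(11)) = 1/12 · (-0.121830 − 0.323405) = -0.0371029.
Partial sum through k=1: 215.601.
Correction k=2: B_{4}/4! · (f^{(3)}(37) − f^{(3)}(11)) = −1/720 · (0.000526404 − 0.00295487) = 3.37287e-06.

S_2 ≈ 215.601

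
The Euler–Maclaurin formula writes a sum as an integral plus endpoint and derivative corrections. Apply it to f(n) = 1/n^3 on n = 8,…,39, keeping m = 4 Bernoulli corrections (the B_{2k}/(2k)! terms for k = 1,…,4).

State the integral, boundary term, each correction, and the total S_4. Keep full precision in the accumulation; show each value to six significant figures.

S_4 ≈ 0.00852937

∫_8^39 1/x^3 dx evaluates to 0.00748377.
Endpoint term: (f(8) + f(39))/2 = (0.00195312 + 1.68580e-05)/2 = 0.000984992.
Integral + boundary = 0.00846876.
Correction k=1: B_{2}/2! · (f^{(1)}(39) − f^{(1)}(8)) = 1/12 · (-1.29677e-06 − (-0.000732422)) = 6.09271e-05.
Partial sum through k=1: 0.00852969.
Correction k=2: B_{4}/4! · (f^{(3)}(39) − f^{(3)}(8)) = −1/720 · (-1.70515e-08 − (-0.000228882)) = -3.17868e-07.
Partial sum through k=2: 0.00852937.
Correction k=3: B_{6}/6! · (f^{(5)}(39) − f^{(5)}(8)) = 1/30240 · (-4.70851e-10 − (-0.000150204)) = 4.96704e-09.
Partial sum through k=3: 0.00852937.
Correction k=4: B_{8}/8! · (f^{(7)}(39) − f^{(7)}(8)) = −1/1209600 · (-2.22888e-11 − (-0.000168979)) = -1.39698e-10.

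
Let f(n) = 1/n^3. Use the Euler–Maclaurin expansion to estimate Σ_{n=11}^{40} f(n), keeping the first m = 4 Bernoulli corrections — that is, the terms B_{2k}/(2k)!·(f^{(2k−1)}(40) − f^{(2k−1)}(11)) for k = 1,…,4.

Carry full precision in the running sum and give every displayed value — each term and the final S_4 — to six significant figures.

Integral: ∫_11^40 1/x^3 dx = 0.00381973.
Endpoint term: (f(11) + f(40))/2 = (0.000751315 + 1.56250e-05)/2 = 0.000383470.
So far: 0.00420320.
Correction k=1: B_{2}/2! · (f^{(1)}(40) − f^{(1)}(11)) = 1/12 · (-1.17187e-06 − (-0.000204904)) = 1.69777e-05.
After k=1: 0.00422018.
Correction k=2: B_{4}/4! · (f^{(3)}(40) − f^{(3)}(11)) = −1/720 · (-1.46484e-08 − (-3.38684e-05)) = -4.70191e-08.
After k=2: 0.00422013.
Correction k=3: B_{6}/6! · (f^{(5)}(40) − f^{(5)}(11)) = 1/30240 · (-3.84521e-10 − (-1.17560e-05)) = 3.88743e-10.
After k=3: 0.00422013.
Correction k=4: B_{8}/8! · (f^{(7)}(40) − f^{(7)}(11)) = −1/1209600 · (-1.73035e-11 − (-6.99530e-06)) = -5.78314e-12.

S_4 ≈ 0.00422013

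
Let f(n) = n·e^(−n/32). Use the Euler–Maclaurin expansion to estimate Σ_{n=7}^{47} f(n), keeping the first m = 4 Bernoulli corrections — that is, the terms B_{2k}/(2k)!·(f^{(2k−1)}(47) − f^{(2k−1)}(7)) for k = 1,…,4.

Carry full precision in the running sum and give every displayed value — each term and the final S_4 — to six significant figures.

The integral term ∫_7^47 x·e^(−x/32) dx = 420.818.
Boundary: ½(f(7) + f(47)) = ½(5.62466 + 10.8200) = 8.22234.
So far: 429.040.
Order-1 term: 1/12 · (-0.107912 − 0.627752) = -0.0613054.
Running total after k=1: 428.979.
Order-2 term: −1/720 · (0.000344252 − 0.00218242) = 2.55301e-06.
Running total after k=2: 428.979.
Order-3 term: 1/30240 · (7.75280e-07 − 3.66387e-06) = -9.55220e-11.
Running total after k=3: 428.979.
Order-4 term: −1/1209600 · (1.18591e-09 − 5.07467e-09) = 3.21491e-15.

S_4 ≈ 428.979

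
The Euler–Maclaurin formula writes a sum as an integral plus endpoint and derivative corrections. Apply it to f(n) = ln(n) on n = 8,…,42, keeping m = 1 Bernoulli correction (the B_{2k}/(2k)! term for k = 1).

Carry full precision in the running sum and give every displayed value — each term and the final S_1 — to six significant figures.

S_1 ≈ 109.247

∫_8^42 ln(x) dx evaluates to 106.347.
½[f(8) + f(42)] = ½[2.07944 + 3.73767] = 2.90856.
Running total after boundary: 109.255.
k=1: B_{2}/(2)! × [f^{(1)}(42) − f^{(1)}(8)] = 1/12 × (0.0238095 − 0.125000) = -0.00843254.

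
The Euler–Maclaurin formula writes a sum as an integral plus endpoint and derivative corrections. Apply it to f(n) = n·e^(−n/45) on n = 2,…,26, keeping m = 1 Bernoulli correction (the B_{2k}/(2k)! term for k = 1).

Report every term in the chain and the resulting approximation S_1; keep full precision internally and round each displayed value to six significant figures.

The integral term ∫_2^26 x·e^(−x/45) dx = 230.203.
Endpoint term: (f(2) + f(26))/2 = (1.91306 + 14.5897)/2 = 8.25140.
So far: 238.455.
Correction k=1: B_{2}/2! · (f^{(1)}(26) − f^{(1)}(2)) = 1/12 · (0.236927 − 0.914016) = -0.0564241.

S_1 ≈ 238.398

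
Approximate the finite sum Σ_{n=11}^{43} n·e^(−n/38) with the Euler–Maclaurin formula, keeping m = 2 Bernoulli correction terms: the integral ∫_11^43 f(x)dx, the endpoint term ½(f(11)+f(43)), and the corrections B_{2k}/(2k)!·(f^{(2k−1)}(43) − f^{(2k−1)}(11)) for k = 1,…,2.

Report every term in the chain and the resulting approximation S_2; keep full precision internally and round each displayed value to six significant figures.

S_2 ≈ 412.277

The integral term ∫_11^43 x·e^(−x/38) dx = 401.273.
Boundary: ½(f(11) + f(43)) = ½(8.23523 + 13.8685) = 11.0519.
Running total after boundary: 412.324.
Correction k=1: B_{2}/2! · (f^{(1)}(43) − f^{(1)}(11)) = 1/12 · (-0.0424373 − 0.531941) = -0.0478648.
Partial sum through k=1: 412.277.
Correction k=2: B_{4}/4! · (f^{(3)}(43) − f^{(3)}(11)) = −1/720 · (0.000417320 − 0.00140530) = 1.37220e-06.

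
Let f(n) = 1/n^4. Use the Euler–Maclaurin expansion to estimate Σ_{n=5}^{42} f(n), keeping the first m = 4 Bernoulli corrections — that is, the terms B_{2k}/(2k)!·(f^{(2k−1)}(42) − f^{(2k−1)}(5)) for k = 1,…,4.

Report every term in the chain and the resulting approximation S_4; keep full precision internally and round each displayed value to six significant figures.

∫_5^42 1/x^4 dx evaluates to 0.00266217.
Endpoint term: (f(5) + f(42))/2 = (0.00160000 + 3.21368e-07)/2 = 0.000800161.
Integral + boundary = 0.00346233.
Correction k=1: B_{2}/2! · (f^{(1)}(42) − f^{(1)}(5)) = 1/12 · (-3.06065e-08 − (-0.00128000)) = 0.000106664.
Partial sum through k=1: 0.00356899.
Correction k=2: B_{4}/4! · (f^{(3)}(42) − f^{(3)}(5)) = −1/720 · (-5.20519e-10 − (-0.00153600)) = -2.13333e-06.
Partial sum through k=2: 0.00356686.
Correction k=3: B_{6}/6! · (f^{(5)}(42) − f^{(5)}(5)) = 1/30240 · (-1.65244e-11 − (-0.00344064)) = 1.13778e-07.
Partial sum through k=3: 0.00356697.
Correction k=4: B_{8}/8! · (f^{(7)}(42) − f^{(7)}(5)) = −1/1209600 · (-8.43082e-13 − (-0.0123863)) = -1.02400e-08.

S_4 ≈ 0.00356696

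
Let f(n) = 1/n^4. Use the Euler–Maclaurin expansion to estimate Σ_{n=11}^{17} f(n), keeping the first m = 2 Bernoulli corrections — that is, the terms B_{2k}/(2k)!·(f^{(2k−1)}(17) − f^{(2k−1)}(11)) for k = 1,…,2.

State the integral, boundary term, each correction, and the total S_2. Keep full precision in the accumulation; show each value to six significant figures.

S_2 ≈ 0.000224555

∫_11^17 1/x^4 dx evaluates to 0.000182591.
Endpoint term: (f(11) + f(17))/2 = (6.83013e-05 + 1.19730e-05)/2 = 4.01372e-05.
Integral + boundary = 0.000222728.
Order-1 term: 1/12 · (-2.81719e-06 − (-2.48369e-05)) = 1.83497e-06.
Partial sum through k=1: 0.000224563.
Order-2 term: −1/720 · (-2.92441e-07 − (-6.15790e-06)) = -8.14647e-09.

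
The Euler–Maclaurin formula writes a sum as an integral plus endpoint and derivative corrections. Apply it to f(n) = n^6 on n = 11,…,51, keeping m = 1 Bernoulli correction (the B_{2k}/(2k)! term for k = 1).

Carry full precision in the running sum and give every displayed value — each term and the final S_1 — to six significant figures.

S_1 ≈ 1.37170e+11

The integral term ∫_11^51 x^6 dx = 1.28199e+11.
Boundary: ½(f(11) + f(51)) = ½(1.77156e+06 + 1.75963e+10) = 8.79903e+09.
Integral + boundary = 1.36998e+11.
k=1: B_{2}/(2)! × [f^{(1)}(51) − f^{(1)}(11)] = 1/12 × (2.07015e+09 − 966306) = 1.72432e+08.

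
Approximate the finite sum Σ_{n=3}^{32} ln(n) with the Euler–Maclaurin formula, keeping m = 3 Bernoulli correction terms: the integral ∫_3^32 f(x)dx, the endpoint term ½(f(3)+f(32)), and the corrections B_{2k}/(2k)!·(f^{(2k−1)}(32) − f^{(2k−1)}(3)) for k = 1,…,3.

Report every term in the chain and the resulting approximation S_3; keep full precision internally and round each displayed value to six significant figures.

The integral term ∫_3^32 ln(x) dx = 78.6077.
Boundary: ½(f(3) + f(32)) = ½(1.09861 + 3.46574) = 2.28217.
Running total after boundary: 80.8899.
Order-1 term: 1/12 · (0.0312500 − 0.333333) = -0.0251736.
Running total after k=1: 80.8647.
Order-2 term: −1/720 · (6.10352e-05 − 0.0740741) = 0.000102796.
Running total after k=2: 80.8648.
Order-3 term: 1/30240 · (7.15256e-07 − 0.0987654) = -3.26603e-06.

S_3 ≈ 80.8648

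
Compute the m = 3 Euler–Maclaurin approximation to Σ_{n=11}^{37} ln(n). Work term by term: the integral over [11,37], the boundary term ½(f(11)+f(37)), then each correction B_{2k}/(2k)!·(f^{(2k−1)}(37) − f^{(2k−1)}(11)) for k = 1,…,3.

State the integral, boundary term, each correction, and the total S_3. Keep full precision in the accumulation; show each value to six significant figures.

Integral: ∫_11^37 ln(x) dx = 81.2271.
Boundary: ½(f(11) + f(37)) = ½(2.39790 + 3.61092) = 3.00441.
So far: 84.2315.
Order-1 term: 1/12 · (0.0270270 − 0.0909091) = -0.00532351.
Partial sum through k=1: 84.2262.
Order-2 term: −1/720 · (3.94843e-05 − 0.00150263) = 2.03215e-06.
Partial sum through k=2: 84.2262.
Order-3 term: 1/30240 · (3.46101e-07 − 0.000149021) = -4.91650e-09.

S_3 ≈ 84.2262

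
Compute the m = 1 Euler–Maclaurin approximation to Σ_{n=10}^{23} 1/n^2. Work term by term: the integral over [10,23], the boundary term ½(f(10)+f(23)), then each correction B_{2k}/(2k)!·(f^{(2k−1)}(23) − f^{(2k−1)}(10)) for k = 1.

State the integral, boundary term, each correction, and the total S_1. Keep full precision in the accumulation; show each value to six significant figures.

S_1 ≈ 0.0626199

∫_10^23 1/x^2 dx evaluates to 0.0565217.
Endpoint term: (f(10) + f(23))/2 = (0.0100000 + 0.00189036)/2 = 0.00594518.
Integral + boundary = 0.0624669.
Order-1 term: 1/12 · (-0.000164379 − (-0.00200000)) = 0.000152968.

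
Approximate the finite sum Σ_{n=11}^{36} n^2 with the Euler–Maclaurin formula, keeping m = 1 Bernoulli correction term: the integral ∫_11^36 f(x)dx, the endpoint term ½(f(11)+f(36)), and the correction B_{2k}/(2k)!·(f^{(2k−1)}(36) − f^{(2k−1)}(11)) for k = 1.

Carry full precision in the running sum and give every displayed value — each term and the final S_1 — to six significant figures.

S_1 ≈ 15821.0

Integral: ∫_11^36 x^2 dx = 15108.3.
Boundary: ½(f(11) + f(36)) = ½(121.000 + 1296.00) = 708.500.
So far: 15816.8.
Correction k=1: B_{2}/2! · (f^{(1)}(36) − f^{(1)}(11)) = 1/12 · (72.0000 − 22.0000) = 4.16667.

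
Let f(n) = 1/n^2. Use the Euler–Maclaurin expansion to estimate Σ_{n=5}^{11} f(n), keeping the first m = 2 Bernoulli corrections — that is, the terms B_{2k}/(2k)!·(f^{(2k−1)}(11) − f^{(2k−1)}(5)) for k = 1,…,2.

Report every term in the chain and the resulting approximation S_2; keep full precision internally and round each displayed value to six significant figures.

∫_5^11 1/x^2 dx evaluates to 0.109091.
Boundary: ½(f(5) + f(11)) = ½(0.0400000 + 0.00826446) = 0.0241322.
Running total after boundary: 0.133223.
k=1: B_{2}/(2)! × [f^{(1)}(11) − f^{(1)}(5)] = 1/12 × (-0.00150263 − (-0.0160000)) = 0.00120811.
After k=1: 0.134431.
k=2: B_{4}/(4)! × [f^{(3)}(11) − f^{(3)}(5)] = −1/720 × (-0.000149021 − (-0.00768000)) = -1.04597e-05.

S_2 ≈ 0.134421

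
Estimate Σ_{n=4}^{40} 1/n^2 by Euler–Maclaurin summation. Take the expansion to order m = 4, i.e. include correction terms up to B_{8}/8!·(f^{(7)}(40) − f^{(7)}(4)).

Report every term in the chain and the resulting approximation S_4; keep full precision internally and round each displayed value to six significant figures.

Integral: ∫_4^40 1/x^2 dx = 0.225000.
Endpoint term: (f(4) + f(40))/2 = (0.0625000 + 0.000625000)/2 = 0.0315625.
Integral + boundary = 0.256563.
k=1: B_{2}/(2)! × [f^{(1)}(40) − f^{(1)}(4)] = 1/12 × (-3.12500e-05 − (-0.0312500)) = 0.00260156.
Partial sum through k=1: 0.259164.
k=2: B_{4}/(4)! × [f^{(3)}(40) − f^{(3)}(4)] = −1/720 × (-2.34375e-07 − (-0.0234375)) = -3.25518e-05.
Partial sum through k=2: 0.259132.
k=3: B_{6}/(6)! × [f^{(5)}(40) − f^{(5)}(4)] = 1/30240 × (-4.39453e-09 − (-0.0439453)) = 1.45322e-06.
Partial sum through k=3: 0.259133.
k=4: B_{8}/(8)! × [f^{(7)}(40) − f^{(7)}(4)] = −1/1209600 × (-1.53809e-10 − (-0.153809)) = -1.27157e-07.

S_4 ≈ 0.259133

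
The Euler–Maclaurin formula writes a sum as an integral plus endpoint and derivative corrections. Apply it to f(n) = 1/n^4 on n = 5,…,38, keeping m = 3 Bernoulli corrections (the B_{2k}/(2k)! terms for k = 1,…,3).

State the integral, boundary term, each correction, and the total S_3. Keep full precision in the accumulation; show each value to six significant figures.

S_3 ≈ 0.00356547

Integral: ∫_5^38 1/x^4 dx = 0.00266059.
Endpoint term: (f(5) + f(38))/2 = (0.00160000 + 4.79585e-07)/2 = 0.000800240.
Running total after boundary: 0.00346083.
Correction k=1: B_{2}/2! · (f^{(1)}(38) − f^{(1)}(5)) = 1/12 · (-5.04826e-08 − (-0.00128000)) = 0.000106662.
After k=1: 0.00356749.
Correction k=2: B_{4}/4! · (f^{(3)}(38) − f^{(3)}(5)) = −1/720 · (-1.04881e-09 − (-0.00153600)) = -2.13333e-06.
After k=2: 0.00356536.
Correction k=3: B_{6}/6! · (f^{(5)}(38) − f^{(5)}(5)) = 1/30240 · (-4.06740e-11 − (-0.00344064)) = 1.13778e-07.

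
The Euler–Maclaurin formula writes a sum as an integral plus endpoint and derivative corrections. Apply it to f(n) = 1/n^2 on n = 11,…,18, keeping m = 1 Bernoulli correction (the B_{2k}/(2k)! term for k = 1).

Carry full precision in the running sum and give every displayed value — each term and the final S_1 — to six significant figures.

∫_11^18 1/x^2 dx evaluates to 0.0353535.
Boundary: ½(f(11) + f(18)) = ½(0.00826446 + 0.00308642) = 0.00567544.
Running total after boundary: 0.0410290.
Order-1 term: 1/12 · (-0.000342936 − (-0.00150263)) = 9.66412e-05.

S_1 ≈ 0.0411256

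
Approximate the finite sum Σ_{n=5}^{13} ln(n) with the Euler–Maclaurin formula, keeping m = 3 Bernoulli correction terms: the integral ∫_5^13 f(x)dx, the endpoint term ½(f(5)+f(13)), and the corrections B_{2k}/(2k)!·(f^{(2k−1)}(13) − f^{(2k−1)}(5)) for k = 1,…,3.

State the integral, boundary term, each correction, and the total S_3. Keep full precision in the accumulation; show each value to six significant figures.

S_3 ≈ 19.3741

The integral term ∫_5^13 ln(x) dx = 17.2972.
Endpoint term: (f(5) + f(13))/2 = (1.60944 + 2.56495)/2 = 2.08719.
So far: 19.3843.
k=1: B_{2}/(2)! × [f^{(1)}(13) − f^{(1)}(5)] = 1/12 × (0.0769231 − 0.200000) = -0.0102564.
Partial sum through k=1: 19.3741.
k=2: B_{4}/(4)! × [f^{(3)}(13) − f^{(3)}(5)] = −1/720 × (0.000910332 − 0.0160000) = 2.09579e-05.
Partial sum through k=2: 19.3741.
k=3: B_{6}/(6)! × [f^{(5)}(13) − f^{(5)}(5)] = 1/30240 × (6.46390e-05 − 0.00768000) = -2.51831e-07.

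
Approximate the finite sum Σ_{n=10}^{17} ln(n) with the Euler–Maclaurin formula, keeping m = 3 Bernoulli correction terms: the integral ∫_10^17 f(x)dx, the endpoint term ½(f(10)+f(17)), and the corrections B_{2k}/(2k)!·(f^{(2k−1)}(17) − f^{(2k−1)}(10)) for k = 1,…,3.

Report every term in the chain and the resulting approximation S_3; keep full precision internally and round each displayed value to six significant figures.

∫_10^17 ln(x) dx evaluates to 18.1388.
Boundary: ½(f(10) + f(17)) = ½(2.30259 + 2.83321) = 2.56790.
Integral + boundary = 20.7067.
Order-1 term: 1/12 · (0.0588235 − 0.100000) = -0.00343137.
After k=1: 20.7032.
Order-2 term: −1/720 · (0.000407083 − 0.00200000) = 2.21238e-06.
After k=2: 20.7032.
Order-3 term: 1/30240 · (1.69031e-05 − 0.000240000) = -7.37754e-09.

S_3 ≈ 20.7032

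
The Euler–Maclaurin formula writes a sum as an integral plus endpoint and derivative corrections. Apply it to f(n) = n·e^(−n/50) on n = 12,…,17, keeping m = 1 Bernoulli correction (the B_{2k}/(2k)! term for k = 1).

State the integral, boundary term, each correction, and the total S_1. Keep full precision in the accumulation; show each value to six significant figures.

S_1 ≈ 64.8749

∫_12^17 x·e^(−x/50) dx evaluates to 54.1158.
Endpoint term: (f(12) + f(17))/2 = (9.43953 + 12.1001)/2 = 10.7698.
So far: 64.8856.
Correction k=1: B_{2}/2! · (f^{(1)}(17) − f^{(1)}(12)) = 1/12 · (0.469768 − 0.597837) = -0.0106724.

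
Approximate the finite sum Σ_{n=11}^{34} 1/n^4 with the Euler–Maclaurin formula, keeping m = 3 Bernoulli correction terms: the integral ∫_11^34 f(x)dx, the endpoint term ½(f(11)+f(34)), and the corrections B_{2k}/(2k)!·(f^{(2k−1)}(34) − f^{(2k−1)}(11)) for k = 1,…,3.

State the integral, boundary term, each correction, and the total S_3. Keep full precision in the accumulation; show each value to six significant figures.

S_3 ≈ 0.000278536

Integral: ∫_11^34 1/x^4 dx = 0.000241957.
Boundary: ½(f(11) + f(34)) = ½(6.83013e-05 + 7.48315e-07) = 3.45248e-05.
So far: 0.000276482.
Order-1 term: 1/12 · (-8.80370e-08 − (-2.48369e-05)) = 2.06240e-06.
Partial sum through k=1: 0.000278545.
Order-2 term: −1/720 · (-2.28470e-09 − (-6.15790e-06)) = -8.54946e-09.
Partial sum through k=2: 0.000278536.
Order-3 term: 1/30240 · (-1.10677e-10 − (-2.84994e-06)) = 9.42403e-11.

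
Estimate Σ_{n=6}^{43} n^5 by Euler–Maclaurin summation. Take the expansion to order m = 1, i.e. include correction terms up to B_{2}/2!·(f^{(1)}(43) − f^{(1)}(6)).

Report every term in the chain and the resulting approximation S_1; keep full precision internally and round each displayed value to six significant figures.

∫_6^43 x^5 dx evaluates to 1.05355e+09.
½[f(6) + f(43)] = ½[7776.00 + 1.47008e+08] = 7.35081e+07.
Integral + boundary = 1.12706e+09.
Correction k=1: B_{2}/2! · (f^{(1)}(43) − f^{(1)}(6)) = 1/12 · (1.70940e+07 − 6480.00) = 1.42396e+06.

S_1 ≈ 1.12848e+09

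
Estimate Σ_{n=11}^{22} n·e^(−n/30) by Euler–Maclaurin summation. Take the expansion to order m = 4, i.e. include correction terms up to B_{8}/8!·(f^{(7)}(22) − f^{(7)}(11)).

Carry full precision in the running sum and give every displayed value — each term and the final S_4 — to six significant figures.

S_4 ≈ 112.233

∫_11^22 x·e^(−x/30) dx evaluates to 103.164.
½[f(11) + f(22)] = ½[7.62345 + 10.5667] = 9.09508.
Integral + boundary = 112.259.
Correction k=1: B_{2}/2! · (f^{(1)}(22) − f^{(1)}(11)) = 1/12 · (0.128081 − 0.438926) = -0.0259037.
Partial sum through k=1: 112.233.
Correction k=2: B_{4}/4! · (f^{(3)}(22) − f^{(3)}(11)) = −1/720 · (0.00120966 − 0.00202779) = 1.13629e-06.
Partial sum through k=2: 112.233.
Correction k=3: B_{6}/6! · (f^{(5)}(22) − f^{(5)}(11)) = 1/30240 · (2.53000e-06 − 3.96431e-06) = -4.74307e-11.
Partial sum through k=3: 112.233.
Correction k=4: B_{8}/8! · (f^{(7)}(22) − f^{(7)}(11)) = −1/1209600 · (4.12882e-09 − 6.30613e-09) = 1.80002e-15.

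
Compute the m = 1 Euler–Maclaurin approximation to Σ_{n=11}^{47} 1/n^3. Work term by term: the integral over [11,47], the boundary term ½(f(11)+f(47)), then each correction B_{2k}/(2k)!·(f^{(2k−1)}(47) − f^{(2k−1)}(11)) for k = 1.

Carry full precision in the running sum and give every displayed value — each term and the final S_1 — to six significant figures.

The integral term ∫_11^47 1/x^3 dx = 0.00390588.
Endpoint term: (f(11) + f(47))/2 = (0.000751315 + 9.63178e-06)/2 = 0.000380473.
Running total after boundary: 0.00428636.
Correction k=1: B_{2}/2! · (f^{(1)}(47) − f^{(1)}(11)) = 1/12 · (-6.14794e-07 − (-0.000204904)) = 1.70241e-05.

S_1 ≈ 0.00430338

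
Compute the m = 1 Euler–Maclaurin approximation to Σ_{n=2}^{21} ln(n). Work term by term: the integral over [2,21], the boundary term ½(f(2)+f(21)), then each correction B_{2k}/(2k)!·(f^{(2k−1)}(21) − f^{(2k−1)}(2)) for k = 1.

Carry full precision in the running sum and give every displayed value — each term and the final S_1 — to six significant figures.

S_1 ≈ 45.3798

Integral: ∫_2^21 ln(x) dx = 43.5487.
Boundary: ½(f(2) + f(21)) = ½(0.693147 + 3.04452) = 1.86883.
Integral + boundary = 45.4175.
Correction k=1: B_{2}/2! · (f^{(1)}(21) − f^{(1)}(2)) = 1/12 · (0.0476190 − 0.500000) = -0.0376984.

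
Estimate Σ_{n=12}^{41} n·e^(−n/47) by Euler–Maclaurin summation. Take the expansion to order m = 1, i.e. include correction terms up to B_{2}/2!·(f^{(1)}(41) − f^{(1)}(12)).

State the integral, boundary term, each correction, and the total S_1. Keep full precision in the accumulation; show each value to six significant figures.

∫_12^41 x·e^(−x/47) dx evaluates to 419.425.
Endpoint term: (f(12) + f(41))/2 = (9.29603 + 17.1369)/2 = 13.2164.
So far: 432.641.
Correction k=1: B_{2}/2! · (f^{(1)}(41) − f^{(1)}(12)) = 1/12 · (0.0533581 − 0.576881) = -0.0436269.

S_1 ≈ 432.598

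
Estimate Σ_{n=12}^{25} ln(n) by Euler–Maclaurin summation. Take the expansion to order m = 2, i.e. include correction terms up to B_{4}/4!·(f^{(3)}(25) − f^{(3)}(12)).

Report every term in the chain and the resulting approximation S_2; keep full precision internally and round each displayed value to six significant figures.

S_2 ≈ 40.5013

The integral term ∫_12^25 ln(x) dx = 37.6530.
½[f(12) + f(25)] = ½[2.48491 + 3.21888] = 2.85189.
Integral + boundary = 40.5049.
Order-1 term: 1/12 · (0.0400000 − 0.0833333) = -0.00361111.
Partial sum through k=1: 40.5013.
Order-2 term: −1/720 · (0.000128000 − 0.00115741) = 1.42973e-06.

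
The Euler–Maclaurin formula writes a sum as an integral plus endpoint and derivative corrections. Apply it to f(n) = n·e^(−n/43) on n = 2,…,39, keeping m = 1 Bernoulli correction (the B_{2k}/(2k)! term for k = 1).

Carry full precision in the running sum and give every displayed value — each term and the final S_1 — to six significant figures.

The integral term ∫_2^39 x·e^(−x/43) dx = 423.463.
½[f(2) + f(39)] = ½[1.90911 + 15.7460] = 8.82754.
So far: 432.291.
Correction k=1: B_{2}/2! · (f^{(1)}(39) − f^{(1)}(2)) = 1/12 · (0.0375575 − 0.910156) = -0.0727165.

S_1 ≈ 432.218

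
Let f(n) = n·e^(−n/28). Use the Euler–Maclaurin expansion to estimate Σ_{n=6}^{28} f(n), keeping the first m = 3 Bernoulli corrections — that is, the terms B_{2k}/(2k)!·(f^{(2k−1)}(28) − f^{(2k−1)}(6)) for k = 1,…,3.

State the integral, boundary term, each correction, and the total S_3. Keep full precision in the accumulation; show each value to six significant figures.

The integral term ∫_6^28 x·e^(−x/28) dx = 191.541.
Endpoint term: (f(6) + f(28))/2 = (4.84271 + 10.3006)/2 = 7.57167.
Integral + boundary = 199.113.
Correction k=1: B_{2}/2! · (f^{(1)}(28) − f^{(1)}(6)) = 1/12 · (0.00000 − 0.634164) = -0.0528470.
After k=1: 199.060.
Correction k=2: B_{4}/4! · (f^{(3)}(28) − f^{(3)}(6)) = −1/720 · (0.000938468 − 0.00286786) = 2.67971e-06.
After k=2: 199.060.
Correction k=3: B_{6}/6! · (f^{(5)}(28) − f^{(5)}(6)) = 1/30240 · (2.39405e-06 − 6.28422e-06) = -1.28643e-10.

S_3 ≈ 199.060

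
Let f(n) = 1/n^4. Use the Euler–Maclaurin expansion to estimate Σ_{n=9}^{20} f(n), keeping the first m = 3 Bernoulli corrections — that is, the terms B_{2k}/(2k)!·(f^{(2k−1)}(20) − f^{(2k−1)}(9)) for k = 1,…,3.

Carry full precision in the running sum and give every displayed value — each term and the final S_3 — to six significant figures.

S_3 ≈ 0.000500420

∫_9^20 1/x^4 dx evaluates to 0.000415581.
½[f(9) + f(20)] = ½[0.000152416 + 6.25000e-06] = 7.93329e-05.
So far: 0.000494914.
Order-1 term: 1/12 · (-1.25000e-06 − (-6.77404e-05)) = 5.54086e-06.
After k=1: 0.000500454.
Order-2 term: −1/720 · (-9.37500e-08 − (-2.50890e-05)) = -3.47157e-08.
After k=2: 0.000500420.
Order-3 term: 1/30240 · (-1.31250e-08 − (-1.73455e-05)) = 5.73160e-10.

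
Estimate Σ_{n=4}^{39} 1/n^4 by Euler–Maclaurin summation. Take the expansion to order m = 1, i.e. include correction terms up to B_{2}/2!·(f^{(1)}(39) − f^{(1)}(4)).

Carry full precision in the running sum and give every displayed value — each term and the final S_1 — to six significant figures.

∫_4^39 1/x^4 dx evaluates to 0.00520271.
Boundary: ½(f(4) + f(39)) = ½(0.00390625 + 4.32257e-07) = 0.00195334.
So far: 0.00715606.
Order-1 term: 1/12 · (-4.43340e-08 − (-0.00390625)) = 0.000325517.

S_1 ≈ 0.00748157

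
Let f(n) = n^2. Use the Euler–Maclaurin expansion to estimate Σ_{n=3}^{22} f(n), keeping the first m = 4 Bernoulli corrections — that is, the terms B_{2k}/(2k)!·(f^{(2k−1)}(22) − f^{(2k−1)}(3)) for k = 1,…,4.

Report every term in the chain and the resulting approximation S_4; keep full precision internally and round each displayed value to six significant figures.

Integral: ∫_3^22 x^2 dx = 3540.33.
Boundary: ½(f(3) + f(22)) = ½(9.00000 + 484.000) = 246.500.
Integral + boundary = 3786.83.
Correction k=1: B_{2}/2! · (f^{(1)}(22) − f^{(1)}(3)) = 1/12 · (44.0000 − 6.00000) = 3.16667.
After k=1: 3790.00.
Correction k=2: B_{4}/4! · (f^{(3)}(22) − f^{(3)}(3)) = −1/720 · (0.00000 − 0.00000) = 0.00000.
After k=2: 3790.00.
Correction k=3: B_{6}/6! · (f^{(5)}(22) − f^{(5)}(3)) = 1/30240 · (0.00000 − 0.00000) = 0.00000.
After k=3: 3790.00.
Correction k=4: B_{8}/8! · (f^{(7)}(22) − f^{(7)}(3)) = −1/1209600 · (0.00000 − 0.00000) = 0.00000.

S_4 ≈ 3790.00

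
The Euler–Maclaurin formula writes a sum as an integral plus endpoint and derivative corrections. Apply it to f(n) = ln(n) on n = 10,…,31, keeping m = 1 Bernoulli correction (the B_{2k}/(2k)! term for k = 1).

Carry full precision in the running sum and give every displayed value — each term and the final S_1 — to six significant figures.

∫_10^31 ln(x) dx evaluates to 62.4278.
Endpoint term: (f(10) + f(31))/2 = (2.30259 + 3.43399)/2 = 2.86829.
So far: 65.2960.
Order-1 term: 1/12 · (0.0322581 − 0.100000) = -0.00564516.

S_1 ≈ 65.2904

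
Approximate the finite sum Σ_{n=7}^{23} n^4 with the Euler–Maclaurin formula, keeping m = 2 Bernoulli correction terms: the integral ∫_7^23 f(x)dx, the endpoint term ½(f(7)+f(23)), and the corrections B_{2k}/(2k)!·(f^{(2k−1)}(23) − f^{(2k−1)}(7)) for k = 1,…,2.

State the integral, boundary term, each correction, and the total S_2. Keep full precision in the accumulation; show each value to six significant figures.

S_2 ≈ 1.42897e+06

∫_7^23 x^4 dx evaluates to 1.28391e+06.
Boundary: ½(f(7) + f(23)) = ½(2401.00 + 279841) = 141121.
Running total after boundary: 1.42503e+06.
Correction k=1: B_{2}/2! · (f^{(1)}(23) − f^{(1)}(7)) = 1/12 · (48668.0 − 1372.00) = 3941.33.
After k=1: 1.42897e+06.
Correction k=2: B_{4}/4! · (f^{(3)}(23) − f^{(3)}(7)) = −1/720 · (552.000 − 168.000) = -0.533333.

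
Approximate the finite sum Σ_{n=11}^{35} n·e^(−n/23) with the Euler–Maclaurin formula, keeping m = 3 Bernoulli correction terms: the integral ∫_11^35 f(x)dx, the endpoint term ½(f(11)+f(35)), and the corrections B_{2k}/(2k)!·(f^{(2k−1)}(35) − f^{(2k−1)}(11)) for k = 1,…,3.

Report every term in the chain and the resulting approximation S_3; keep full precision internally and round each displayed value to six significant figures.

Integral: ∫_11^35 x·e^(−x/23) dx = 193.476.
Endpoint term: (f(11) + f(35))/2 = (6.81847 + 7.64161)/2 = 7.23004.
Integral + boundary = 200.706.
Order-1 term: 1/12 · (-0.113912 − 0.323405) = -0.0364431.
Partial sum through k=1: 200.670.
Order-2 term: −1/720 · (0.000610116 − 0.00295487) = 3.25660e-06.
Partial sum through k=2: 200.670.
Order-3 term: 1/30240 · (2.71374e-06 − 1.00159e-05) = -2.41472e-10.

S_3 ≈ 200.670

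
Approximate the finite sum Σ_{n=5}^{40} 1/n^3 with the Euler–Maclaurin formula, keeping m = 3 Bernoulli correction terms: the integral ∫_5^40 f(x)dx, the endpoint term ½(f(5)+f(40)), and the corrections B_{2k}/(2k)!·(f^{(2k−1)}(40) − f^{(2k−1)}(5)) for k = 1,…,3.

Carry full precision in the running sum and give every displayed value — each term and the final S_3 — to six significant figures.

S_3 ≈ 0.0240901

∫_5^40 1/x^3 dx evaluates to 0.0196875.
Endpoint term: (f(5) + f(40))/2 = (0.00800000 + 1.56250e-05)/2 = 0.00400781.
So far: 0.0236953.
Order-1 term: 1/12 · (-1.17187e-06 − (-0.00480000)) = 0.000399902.
After k=1: 0.0240952.
Order-2 term: −1/720 · (-1.46484e-08 − (-0.00384000)) = -5.33331e-06.
After k=2: 0.0240899.
Order-3 term: 1/30240 · (-3.84521e-10 − (-0.00645120)) = 2.13333e-07.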